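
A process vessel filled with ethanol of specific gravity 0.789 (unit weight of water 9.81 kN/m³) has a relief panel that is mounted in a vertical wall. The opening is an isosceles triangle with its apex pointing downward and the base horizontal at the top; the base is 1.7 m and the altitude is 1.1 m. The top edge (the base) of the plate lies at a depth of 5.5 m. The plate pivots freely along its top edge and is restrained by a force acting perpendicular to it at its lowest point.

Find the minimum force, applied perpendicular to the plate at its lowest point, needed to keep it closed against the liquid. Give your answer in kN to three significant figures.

P ≈ 14.6 kN

γ = 0.789 × 9.81 = 7.74009 kN/m³.
With the apex down, the centroid sits h/3 = 1.1/3 = 0.366667 m below the base (the top edge), so the centroid depth is h_c = 5.5 + 0.366667 = 5.86667 m.
A = ½ × 1.7 × 1.1 = 0.935 m².
Resultant F = γ·h_c·A = 7.74009 × 5.86667 × 0.935 = 42.457 kN.
I_c = b·h³/36 = 1.7 × 1.1³/36 = 0.0628528 m⁴.
Centre of pressure: y_p = y_c + I_c/(y_c·A) = 5.86667 + 0.0628528/(5.86667 × 0.935) = 5.86667 + 0.0114583 = 5.87813 m along the plane.
The resultant acts 0.366667 + 0.0114583 = 0.378125 m (along the plate) below the hinge at the top edge, so the moment about the hinge is M = F × 0.378125 = 42.457 × 0.378125 = 16.0541 kN·m.
A normal force at the bottom, 1.1 m from the hinge, must supply this moment: P = 16.0541/1.1 = 14.5946 kN.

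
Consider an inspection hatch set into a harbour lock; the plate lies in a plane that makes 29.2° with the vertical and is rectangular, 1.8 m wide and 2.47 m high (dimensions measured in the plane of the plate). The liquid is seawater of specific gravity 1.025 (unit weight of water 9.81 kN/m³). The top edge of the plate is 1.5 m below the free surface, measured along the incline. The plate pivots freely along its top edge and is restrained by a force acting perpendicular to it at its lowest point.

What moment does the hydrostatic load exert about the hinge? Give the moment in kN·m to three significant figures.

γ = 1.025 × 9.81 = 10.05525 kN/m³.
The plate makes 29.2° with the vertical, i.e. θ = 90° − 29.2° = 60.8° to the horizontal. Measuring y along the incline from the free-surface line, vertical depth h = y·sinθ with sinθ = 0.872922.
The centroid lies 2.47/2 = 1.235 m below the top edge, so y_c = 1.5 + 1.235 = 2.735 m and h_c = 2.735 × 0.872922 = 2.38744 m.
A = 1.8 × 2.47 = 4.446 m².
Resultant F = γ·h_c·A = 10.05525 × 2.38744 × 4.446 = 106.732 kN.
I_c = b·h³/12 = 1.8 × 2.47³/12 = 2.26038 m⁴.
Centre of pressure: y_p = y_c + I_c/(y_c·A) = 2.735 + 2.26038/(2.735 × 4.446) = 2.735 + 0.185889 = 2.92089 m along the plane.
The resultant acts 1.235 + 0.185889 = 1.42089 m (along the plate) below the hinge at the top edge, so the moment about the hinge is M = F × 1.42089 = 106.732 × 1.42089 = 151.654 kN·m.

M ≈ 152 kN·m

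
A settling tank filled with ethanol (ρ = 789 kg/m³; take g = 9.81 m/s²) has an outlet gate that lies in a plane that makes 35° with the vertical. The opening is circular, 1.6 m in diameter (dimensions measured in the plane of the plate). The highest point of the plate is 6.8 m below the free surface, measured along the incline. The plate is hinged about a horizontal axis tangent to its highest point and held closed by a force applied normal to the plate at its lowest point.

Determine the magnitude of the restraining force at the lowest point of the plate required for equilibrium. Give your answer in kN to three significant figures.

P ≈ 49.7 kN

γ = ρg = 789 × 9.81 / 1000 = 7.74009 kN/m³.
The plate makes 35° with the vertical, i.e. θ = 90° − 35° = 55° to the horizontal. Measuring y along the incline from the free-surface line, vertical depth h = y·sinθ with sinθ = 0.819152.
The centroid is at the centre, 0.8 m below the top of the plate, so y_c = 6.8 + 0.8 = 7.6 m and h_c = 7.6 × 0.819152 = 6.22556 m.
A = π(0.8)² = 2.01062 m².
Resultant F = γ·h_c·A = 7.74009 × 6.22556 × 2.01062 = 96.8845 kN.
I_c = πr⁴/4 = π × 0.8⁴/4 = 0.321699 m⁴.
Centre of pressure: y_p = y_c + I_c/(y_c·A) = 7.6 + 0.321699/(7.6 × 2.01062) = 7.6 + 0.0210526 = 7.62105 m along the plane.
The resultant acts 0.8 + 0.0210526 = 0.821053 m (along the plate) below the hinge at the top edge, so the moment about the hinge is M = F × 0.821053 = 96.8845 × 0.821053 = 79.5473 kN·m.
A normal force at the bottom, 1.6 m from the hinge, must supply this moment: P = 79.5473/1.6 = 49.7171 kN.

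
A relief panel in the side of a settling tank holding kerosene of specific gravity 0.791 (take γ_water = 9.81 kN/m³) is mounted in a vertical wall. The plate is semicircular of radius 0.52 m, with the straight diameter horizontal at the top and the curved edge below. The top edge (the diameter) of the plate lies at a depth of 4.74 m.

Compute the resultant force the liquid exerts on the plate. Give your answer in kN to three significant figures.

F ≈ 16.3 kN

γ = 0.791 × 9.81 = 7.75971 kN/m³.
The centroid of a semicircle lies 4r/(3π) = 0.220695 m from the diameter, here below the top edge, so the centroid depth is h_c = 4.74 + 0.220695 = 4.9607 m.
A = πr²/2 = π × 0.52²/2 = 0.424743 m².
Resultant F = γ·h_c·A = 7.75971 × 4.9607 × 0.424743 = 16.3499 kN.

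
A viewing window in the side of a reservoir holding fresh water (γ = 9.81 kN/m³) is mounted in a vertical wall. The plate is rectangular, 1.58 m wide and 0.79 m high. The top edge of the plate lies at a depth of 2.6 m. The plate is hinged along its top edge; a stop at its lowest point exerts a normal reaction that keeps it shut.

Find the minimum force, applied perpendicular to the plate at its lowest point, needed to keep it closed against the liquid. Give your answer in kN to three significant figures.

P ≈ 19.1 kN

γ = 9.81 kN/m³.
The centroid lies 0.79/2 = 0.395 m below the top edge, so the centroid depth is h_c = 2.6 + 0.395 = 2.995 m.
A = 1.58 × 0.79 = 1.2482 m².
Resultant F = γ·h_c·A = 9.81 × 2.995 × 1.2482 = 36.6733 kN.
I_c = b·h³/12 = 1.58 × 0.79³/12 = 0.0649168 m⁴.
Centre of pressure: y_p = y_c + I_c/(y_c·A) = 2.995 + 0.0649168/(2.995 × 1.2482) = 2.995 + 0.0173651 = 3.01237 m along the plane.
The resultant acts 0.395 + 0.0173651 = 0.412365 m (along the plate) below the hinge at the top edge, so the moment about the hinge is M = F × 0.412365 = 36.6733 × 0.412365 = 15.1228 kN·m.
A normal force at the bottom, 0.79 m from the hinge, must supply this moment: P = 15.1228/0.79 = 19.1428 kN.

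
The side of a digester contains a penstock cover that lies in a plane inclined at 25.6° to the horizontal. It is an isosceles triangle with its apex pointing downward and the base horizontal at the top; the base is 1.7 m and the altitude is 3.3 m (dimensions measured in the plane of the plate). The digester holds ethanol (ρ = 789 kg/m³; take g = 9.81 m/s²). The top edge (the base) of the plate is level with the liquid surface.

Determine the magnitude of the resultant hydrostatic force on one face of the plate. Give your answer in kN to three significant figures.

γ = ρg = 789 × 9.81 / 1000 = 7.74009 kN/m³.
Let θ = 25.6° be the plate's angle to the horizontal; measure y along the incline from where the plane meets the free surface. Vertical depth h = y·sinθ with sinθ = 0.432086.
With the apex down, the centroid sits h/3 = 3.3/3 = 1.1 m below the base (the top edge), so y_c = 1.1 m and h_c = 1.1 × 0.432086 = 0.475295 m.
A = ½ × 1.7 × 3.3 = 2.805 m².
Resultant F = γ·h_c·A = 7.74009 × 0.475295 × 2.805 = 10.3191 kN.

F ≈ 10.3 kN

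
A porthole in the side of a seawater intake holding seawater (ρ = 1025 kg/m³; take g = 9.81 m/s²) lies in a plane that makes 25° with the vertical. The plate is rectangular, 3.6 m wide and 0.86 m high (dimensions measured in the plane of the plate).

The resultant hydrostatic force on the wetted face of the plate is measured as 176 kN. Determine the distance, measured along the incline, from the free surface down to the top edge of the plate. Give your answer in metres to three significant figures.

γ = ρg = 1025 × 9.81 / 1000 = 10.05525 kN/m³.
A = 3.6 × 0.86 = 3.096 m².
From F = γ·h_c·A, the centroid depth is h_c = 176/(10.05525 × 3.096) = 5.65352 m.
The plate makes 25° with the vertical, i.e. θ = 90° − 25° = 65° to the horizontal. Measuring y along the incline from the free-surface line, vertical depth h = y·sinθ with sinθ = 0.906308.
Along the incline, y_c = h_c/sinθ = 5.65352/0.906308 = 6.23797 m.
The centroid lies 0.86/2 = 0.43 m below the top edge, so the top edge sits at y_top = 6.23797 − 0.43 = 5.80797 m along the incline.

y_top ≈ 5.81 m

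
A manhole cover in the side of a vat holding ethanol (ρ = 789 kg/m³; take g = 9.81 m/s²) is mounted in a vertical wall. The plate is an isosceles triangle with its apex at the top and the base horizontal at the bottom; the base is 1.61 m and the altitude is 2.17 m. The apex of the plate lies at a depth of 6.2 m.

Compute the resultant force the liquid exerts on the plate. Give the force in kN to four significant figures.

F ≈ 103.4 kN

γ = ρg = 789 × 9.81 / 1000 = 7.74009 kN/m³.
With the apex up, the centroid sits 2h/3 = 2 × 2.17/3 = 1.44667 m below the apex, so the centroid depth is h_c = 6.2 + 1.44667 = 7.64667 m.
A = ½ × 1.61 × 2.17 = 1.74685 m².
Resultant F = γ·h_c·A = 7.74009 × 7.64667 × 1.74685 = 103.389 kN.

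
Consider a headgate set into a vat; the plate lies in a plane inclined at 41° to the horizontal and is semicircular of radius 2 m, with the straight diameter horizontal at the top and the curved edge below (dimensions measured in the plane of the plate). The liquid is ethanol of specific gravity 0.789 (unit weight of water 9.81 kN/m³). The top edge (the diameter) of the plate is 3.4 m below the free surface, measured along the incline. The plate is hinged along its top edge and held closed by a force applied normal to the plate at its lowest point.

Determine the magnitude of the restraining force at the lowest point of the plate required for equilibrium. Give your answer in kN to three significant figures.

γ = 0.789 × 9.81 = 7.74009 kN/m³.
Let θ = 41° be the plate's angle to the horizontal; measure y along the incline from where the plane meets the free surface. Vertical depth h = y·sinθ with sinθ = 0.656059.
The centroid of a semicircle lies 4r/(3π) = 0.848826 m from the diameter, here below the top edge, so y_c = 3.4 + 0.848826 = 4.24883 m and h_c = 4.24883 × 0.656059 = 2.78748 m.
A = πr²/2 = π × 2²/2 = 6.28319 m².
Resultant F = γ·h_c·A = 7.74009 × 2.78748 × 6.28319 = 135.562 kN.
I_c = (π/8 − 8/(9π))·r⁴ = 0.109757 × 2⁴ = 1.75611 m⁴.
Centre of pressure: y_p = y_c + I_c/(y_c·A) = 4.24883 + 1.75611/(4.24883 × 6.28319) = 4.24883 + 0.0657813 = 4.31461 m along the plane.
The resultant acts 0.848826 + 0.0657813 = 0.914607 m (along the plate) below the hinge at the top edge, so the moment about the hinge is M = F × 0.914607 = 135.562 × 0.914607 = 123.986 kN·m.
A normal force at the bottom, 2 m from the hinge, must supply this moment: P = 123.986/2 = 61.993 kN.

P ≈ 62.0 kN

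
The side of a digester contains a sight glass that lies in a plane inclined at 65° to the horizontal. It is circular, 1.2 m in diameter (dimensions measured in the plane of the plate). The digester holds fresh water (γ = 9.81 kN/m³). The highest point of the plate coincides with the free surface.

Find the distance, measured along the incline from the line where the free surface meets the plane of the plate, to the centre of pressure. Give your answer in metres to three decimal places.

y_p = 0.750 m

γ = 9.81 kN/m³.
Let θ = 65° be the plate's angle to the horizontal; measure y along the incline from where the plane meets the free surface. Vertical depth h = y·sinθ with sinθ = 0.906308.
The centroid is at the centre, 0.6 m below the top of the plate, so y_c = 0.6 m and h_c = 0.6 × 0.906308 = 0.543785 m.
A = π(0.6)² = 1.13097 m².
Resultant F = γ·h_c·A = 9.81 × 0.543785 × 1.13097 = 6.03319 kN.
I_c = πr⁴/4 = π × 0.6⁴/4 = 0.101788 m⁴.
Centre of pressure: y_p = y_c + I_c/(y_c·A) = 0.6 + 0.101788/(0.6 × 1.13097) = 0.6 + 0.150001 = 0.750001 m along the plane.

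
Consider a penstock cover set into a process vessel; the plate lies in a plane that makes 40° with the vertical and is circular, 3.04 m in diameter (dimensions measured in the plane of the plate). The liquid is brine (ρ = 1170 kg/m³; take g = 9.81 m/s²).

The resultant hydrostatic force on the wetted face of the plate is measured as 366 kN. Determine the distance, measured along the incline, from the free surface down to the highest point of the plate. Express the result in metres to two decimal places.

y_top ≈ 4.22 m

γ = ρg = 1170 × 9.81 / 1000 = 11.4777 kN/m³.
A = π(1.52)² = 7.25834 m².
From F = γ·h_c·A, the centroid depth is h_c = 366/(11.4777 × 7.25834) = 4.39328 m.
The plate makes 40° with the vertical, i.e. θ = 90° − 40° = 50° to the horizontal. Measuring y along the incline from the free-surface line, vertical depth h = y·sinθ with sinθ = 0.766044.
Along the incline, y_c = h_c/sinθ = 4.39328/0.766044 = 5.73502 m.
The centroid is at the centre, 1.52 m below the top of the plate, so the highest point sits at y_top = 5.73502 − 1.52 = 4.21502 m along the incline.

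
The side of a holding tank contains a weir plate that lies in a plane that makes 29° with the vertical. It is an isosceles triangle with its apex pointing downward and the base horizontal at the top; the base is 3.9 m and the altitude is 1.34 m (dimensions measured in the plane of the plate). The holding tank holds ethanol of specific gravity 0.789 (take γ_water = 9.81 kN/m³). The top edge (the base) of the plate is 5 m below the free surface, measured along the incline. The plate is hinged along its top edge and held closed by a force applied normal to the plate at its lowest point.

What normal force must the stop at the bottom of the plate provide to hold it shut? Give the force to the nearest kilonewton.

P ≈ 33 kN

γ = 0.789 × 9.81 = 7.74009 kN/m³.
The plate makes 29° with the vertical, i.e. θ = 90° − 29° = 61° to the horizontal. Measuring y along the incline from the free-surface line, vertical depth h = y·sinθ with sinθ = 0.874620.
With the apex down, the centroid sits h/3 = 1.34/3 = 0.446667 m below the base (the top edge), so y_c = 5 + 0.446667 = 5.44667 m and h_c = 5.44667 × 0.874620 = 4.76377 m.
A = ½ × 3.9 × 1.34 = 2.613 m².
Resultant F = γ·h_c·A = 7.74009 × 4.76377 × 2.613 = 96.3466 kN.
I_c = b·h³/36 = 3.9 × 1.34³/36 = 0.260661 m⁴.
Centre of pressure: y_p = y_c + I_c/(y_c·A) = 5.44667 + 0.260661/(5.44667 × 2.613) = 5.44667 + 0.0183149 = 5.46498 m along the plane.
The resultant acts 0.446667 + 0.0183149 = 0.464982 m (along the plate) below the hinge at the top edge, so the moment about the hinge is M = F × 0.464982 = 96.3466 × 0.464982 = 44.7994 kN·m.
A normal force at the bottom, 1.34 m from the hinge, must supply this moment: P = 44.7994/1.34 = 33.4324 kN.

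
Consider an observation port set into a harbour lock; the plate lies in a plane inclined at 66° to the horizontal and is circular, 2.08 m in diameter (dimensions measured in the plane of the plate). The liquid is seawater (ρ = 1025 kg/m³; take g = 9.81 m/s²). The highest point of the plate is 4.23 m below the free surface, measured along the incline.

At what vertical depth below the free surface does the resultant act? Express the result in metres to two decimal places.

h_p = 4.86 m

γ = ρg = 1025 × 9.81 / 1000 = 10.05525 kN/m³.
Let θ = 66° be the plate's angle to the horizontal; measure y along the incline from where the plane meets the free surface. Vertical depth h = y·sinθ with sinθ = 0.913545.
The centroid is at the centre, 1.04 m below the top of the plate, so y_c = 4.23 + 1.04 = 5.27 m and h_c = 5.27 × 0.913545 = 4.81438 m.
A = π(1.04)² = 3.39795 m².
Resultant F = γ·h_c·A = 10.05525 × 4.81438 × 3.39795 = 164.494 kN.
I_c = πr⁴/4 = π × 1.04⁴/4 = 0.918805 m⁴.
Centre of pressure: y_p = y_c + I_c/(y_c·A) = 5.27 + 0.918805/(5.27 × 3.39795) = 5.27 + 0.0513093 = 5.32131 m along the plane.
Vertically, h_p = y_p·sinθ = 5.32131 × 0.913545 = 4.86126 m.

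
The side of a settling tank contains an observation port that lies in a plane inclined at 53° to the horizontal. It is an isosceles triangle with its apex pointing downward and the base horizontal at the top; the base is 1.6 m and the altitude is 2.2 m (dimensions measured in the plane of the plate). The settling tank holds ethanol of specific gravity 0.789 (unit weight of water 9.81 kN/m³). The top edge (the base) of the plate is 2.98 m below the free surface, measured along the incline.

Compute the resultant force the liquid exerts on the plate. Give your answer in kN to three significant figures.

γ = 0.789 × 9.81 = 7.74009 kN/m³.
Let θ = 53° be the plate's angle to the horizontal; measure y along the incline from where the plane meets the free surface. Vertical depth h = y·sinθ with sinθ = 0.798636.
With the apex down, the centroid sits h/3 = 2.2/3 = 0.733333 m below the base (the top edge), so y_c = 2.98 + 0.733333 = 3.71333 m and h_c = 3.71333 × 0.798636 = 2.9656 m.
A = ½ × 1.6 × 2.2 = 1.76 m².
Resultant F = γ·h_c·A = 7.74009 × 2.9656 × 1.76 = 40.3991 kN.

F ≈ 40.4 kN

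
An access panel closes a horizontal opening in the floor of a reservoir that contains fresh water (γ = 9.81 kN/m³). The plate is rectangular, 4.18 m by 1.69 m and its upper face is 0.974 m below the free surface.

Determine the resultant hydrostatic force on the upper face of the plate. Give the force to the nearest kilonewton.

γ = 9.81 kN/m³.
The plate is horizontal, so pressure is uniform at p = γ·h = 9.81 × 0.974 = 9.55494 kN/m².
A = 4.18 × 1.69 = 7.0642 m².
F = p·A = 9.55494 × 7.0642 = 67.498 kN.

F ≈ 67 kN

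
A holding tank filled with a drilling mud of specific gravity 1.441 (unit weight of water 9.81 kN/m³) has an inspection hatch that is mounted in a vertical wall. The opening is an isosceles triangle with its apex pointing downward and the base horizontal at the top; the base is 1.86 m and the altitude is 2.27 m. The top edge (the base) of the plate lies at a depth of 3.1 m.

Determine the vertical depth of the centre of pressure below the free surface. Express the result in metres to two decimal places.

γ = 1.441 × 9.81 = 14.13621 kN/m³.
With the apex down, the centroid sits h/3 = 2.27/3 = 0.756667 m below the base (the top edge), so the centroid depth is h_c = 3.1 + 0.756667 = 3.85667 m.
A = ½ × 1.86 × 2.27 = 2.1111 m².
Resultant F = γ·h_c·A = 14.13621 × 3.85667 × 2.1111 = 115.094 kN.
I_c = b·h³/36 = 1.86 × 2.27³/36 = 0.604349 m⁴.
Centre of pressure: y_p = y_c + I_c/(y_c·A) = 3.85667 + 0.604349/(3.85667 × 2.1111) = 3.85667 + 0.0742278 = 3.9309 m along the plane.

h_p = 3.93 m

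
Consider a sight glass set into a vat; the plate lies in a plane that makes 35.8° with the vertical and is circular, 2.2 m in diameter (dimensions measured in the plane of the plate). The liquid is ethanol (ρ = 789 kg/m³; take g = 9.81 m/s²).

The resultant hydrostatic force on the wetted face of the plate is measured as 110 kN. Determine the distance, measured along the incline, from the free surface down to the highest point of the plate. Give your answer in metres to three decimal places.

y_top ≈ 3.510 m

γ = ρg = 789 × 9.81 / 1000 = 7.74009 kN/m³.
A = π(1.1)² = 3.80133 m².
From F = γ·h_c·A, the centroid depth is h_c = 110/(7.74009 × 3.80133) = 3.73862 m.
The plate makes 35.8° with the vertical, i.e. θ = 90° − 35.8° = 54.2° to the horizontal. Measuring y along the incline from the free-surface line, vertical depth h = y·sinθ with sinθ = 0.811064.
Along the incline, y_c = h_c/sinθ = 3.73862/0.811064 = 4.60953 m.
The centroid is at the centre, 1.1 m below the top of the plate, so the highest point sits at y_top = 4.60953 − 1.1 = 3.50953 m along the incline.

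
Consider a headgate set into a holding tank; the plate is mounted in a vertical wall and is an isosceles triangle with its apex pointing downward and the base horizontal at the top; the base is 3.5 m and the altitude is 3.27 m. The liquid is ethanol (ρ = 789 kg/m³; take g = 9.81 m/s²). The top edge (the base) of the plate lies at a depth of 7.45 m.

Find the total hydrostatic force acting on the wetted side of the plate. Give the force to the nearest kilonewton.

F ≈ 378 kN

γ = ρg = 789 × 9.81 / 1000 = 7.74009 kN/m³.
With the apex down, the centroid sits h/3 = 3.27/3 = 1.09 m below the base (the top edge), so the centroid depth is h_c = 7.45 + 1.09 = 8.54 m.
A = ½ × 3.5 × 3.27 = 5.7225 m².
Resultant F = γ·h_c·A = 7.74009 × 8.54 × 5.7225 = 378.259 kN.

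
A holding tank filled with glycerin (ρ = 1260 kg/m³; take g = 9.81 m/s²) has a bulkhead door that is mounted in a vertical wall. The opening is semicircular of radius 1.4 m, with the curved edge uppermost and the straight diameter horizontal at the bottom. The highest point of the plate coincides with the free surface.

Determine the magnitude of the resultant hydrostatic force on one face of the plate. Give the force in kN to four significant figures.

γ = ρg = 1260 × 9.81 / 1000 = 12.3606 kN/m³.
The centroid lies 4r/(3π) = 0.594178 m above the diameter, so r − 4r/(3π) = 1.4 − 0.594178 = 0.805822 m below the topmost point, so the centroid depth is h_c = 0.805822 m.
A = πr²/2 = π × 1.4²/2 = 3.07876 m².
Resultant F = γ·h_c·A = 12.3606 × 0.805822 × 3.07876 = 30.6658 kN.

F ≈ 30.67 kN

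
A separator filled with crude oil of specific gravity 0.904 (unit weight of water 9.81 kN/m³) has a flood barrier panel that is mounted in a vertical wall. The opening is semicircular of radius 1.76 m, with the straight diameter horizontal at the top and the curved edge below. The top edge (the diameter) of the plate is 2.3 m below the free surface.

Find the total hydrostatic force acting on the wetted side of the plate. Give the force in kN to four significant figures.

γ = 0.904 × 9.81 = 8.86824 kN/m³.
The centroid of a semicircle lies 4r/(3π) = 0.746967 m from the diameter, here below the top edge, so the centroid depth is h_c = 2.3 + 0.746967 = 3.04697 m.
A = πr²/2 = π × 1.76²/2 = 4.8657 m².
Resultant F = γ·h_c·A = 8.86824 × 3.04697 × 4.8657 = 131.477 kN.

F ≈ 131.5 kN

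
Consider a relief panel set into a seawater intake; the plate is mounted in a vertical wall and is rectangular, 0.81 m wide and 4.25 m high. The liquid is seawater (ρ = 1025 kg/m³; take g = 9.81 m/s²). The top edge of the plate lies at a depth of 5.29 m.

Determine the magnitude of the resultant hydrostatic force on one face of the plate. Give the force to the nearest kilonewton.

F ≈ 257 kN

γ = ρg = 1025 × 9.81 / 1000 = 10.05525 kN/m³.
The centroid lies 4.25/2 = 2.125 m below the top edge, so the centroid depth is h_c = 5.29 + 2.125 = 7.415 m.
A = 0.81 × 4.25 = 3.4425 m².
Resultant F = γ·h_c·A = 10.05525 × 7.415 × 3.4425 = 256.672 kN.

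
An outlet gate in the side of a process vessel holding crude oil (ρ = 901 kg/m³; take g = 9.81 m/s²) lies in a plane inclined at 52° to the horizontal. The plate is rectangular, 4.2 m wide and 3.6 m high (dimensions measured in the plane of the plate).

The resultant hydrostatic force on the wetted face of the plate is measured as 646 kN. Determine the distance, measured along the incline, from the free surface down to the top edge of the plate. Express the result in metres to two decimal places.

y_top ≈ 4.33 m

γ = ρg = 901 × 9.81 / 1000 = 8.83881 kN/m³.
A = 4.2 × 3.6 = 15.12 m².
From F = γ·h_c·A, the centroid depth is h_c = 646/(8.83881 × 15.12) = 4.83378 m.
Let θ = 52° be the plate's angle to the horizontal; measure y along the incline from where the plane meets the free surface. Vertical depth h = y·sinθ with sinθ = 0.788011.
Along the incline, y_c = h_c/sinθ = 4.83378/0.788011 = 6.13415 m.
The centroid lies 3.6/2 = 1.8 m below the top edge, so the top edge sits at y_top = 6.13415 − 1.8 = 4.33415 m along the incline.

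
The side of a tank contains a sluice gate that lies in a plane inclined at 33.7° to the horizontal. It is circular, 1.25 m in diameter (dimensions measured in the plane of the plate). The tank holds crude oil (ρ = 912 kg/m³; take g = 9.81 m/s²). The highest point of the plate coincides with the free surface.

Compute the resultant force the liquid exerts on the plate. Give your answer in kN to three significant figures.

γ = ρg = 912 × 9.81 / 1000 = 8.94672 kN/m³.
Let θ = 33.7° be the plate's angle to the horizontal; measure y along the incline from where the plane meets the free surface. Vertical depth h = y·sinθ with sinθ = 0.554844.
The centroid is at the centre, 0.625 m below the top of the plate, so y_c = 0.625 m and h_c = 0.625 × 0.554844 = 0.346778 m.
A = π(0.625)² = 1.22718 m².
Resultant F = γ·h_c·A = 8.94672 × 0.346778 × 1.22718 = 3.80736 kN.

F ≈ 3.81 kN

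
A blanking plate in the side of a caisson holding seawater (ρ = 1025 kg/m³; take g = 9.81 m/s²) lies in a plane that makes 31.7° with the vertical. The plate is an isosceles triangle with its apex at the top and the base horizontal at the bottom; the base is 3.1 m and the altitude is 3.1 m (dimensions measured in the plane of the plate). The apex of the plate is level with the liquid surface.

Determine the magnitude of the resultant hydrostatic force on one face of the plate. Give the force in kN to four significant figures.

γ = ρg = 1025 × 9.81 / 1000 = 10.05525 kN/m³.
The plate makes 31.7° with the vertical, i.e. θ = 90° − 31.7° = 58.3° to the horizontal. Measuring y along the incline from the free-surface line, vertical depth h = y·sinθ with sinθ = 0.850811.
With the apex up, the centroid sits 2h/3 = 2 × 3.1/3 = 2.06667 m below the apex, so y_c = 2.06667 m and h_c = 2.06667 × 0.850811 = 1.75835 m.
A = ½ × 3.1 × 3.1 = 4.805 m².
Resultant F = γ·h_c·A = 10.05525 × 1.75835 × 4.805 = 84.9555 kN.

F ≈ 84.96 kN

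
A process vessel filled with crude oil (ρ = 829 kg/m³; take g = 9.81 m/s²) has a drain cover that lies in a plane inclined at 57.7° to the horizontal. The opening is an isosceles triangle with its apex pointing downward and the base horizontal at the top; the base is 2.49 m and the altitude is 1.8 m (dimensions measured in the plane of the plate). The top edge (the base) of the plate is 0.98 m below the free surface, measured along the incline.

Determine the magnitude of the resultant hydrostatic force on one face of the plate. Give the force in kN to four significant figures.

γ = ρg = 829 × 9.81 / 1000 = 8.13249 kN/m³.
Let θ = 57.7° be the plate's angle to the horizontal; measure y along the incline from where the plane meets the free surface. Vertical depth h = y·sinθ with sinθ = 0.845262.
With the apex down, the centroid sits h/3 = 1.8/3 = 0.6 m below the base (the top edge), so y_c = 0.98 + 0.6 = 1.58 m and h_c = 1.58 × 0.845262 = 1.33551 m.
A = ½ × 2.49 × 1.8 = 2.241 m².
Resultant F = γ·h_c·A = 8.13249 × 1.33551 × 2.241 = 24.3395 kN.

F ≈ 24.34 kN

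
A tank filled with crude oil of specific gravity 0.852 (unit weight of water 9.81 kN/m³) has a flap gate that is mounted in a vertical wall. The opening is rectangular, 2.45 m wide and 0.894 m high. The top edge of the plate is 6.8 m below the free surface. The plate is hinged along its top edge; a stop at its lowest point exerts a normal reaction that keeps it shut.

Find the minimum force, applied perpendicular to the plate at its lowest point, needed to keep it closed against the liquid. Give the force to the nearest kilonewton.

γ = 0.852 × 9.81 = 8.35812 kN/m³.
The centroid lies 0.894/2 = 0.447 m below the top edge, so the centroid depth is h_c = 6.8 + 0.447 = 7.247 m.
A = 2.45 × 0.894 = 2.1903 m².
Resultant F = γ·h_c·A = 8.35812 × 7.247 × 2.1903 = 132.669 kN.
I_c = b·h³/12 = 2.45 × 0.894³/12 = 0.145881 m⁴.
Centre of pressure: y_p = y_c + I_c/(y_c·A) = 7.247 + 0.145881/(7.247 × 2.1903) = 7.247 + 0.00919045 = 7.25619 m along the plane.
The resultant acts 0.447 + 0.00919045 = 0.45619 m (along the plate) below the hinge at the top edge, so the moment about the hinge is M = F × 0.45619 = 132.669 × 0.45619 = 60.5223 kN·m.
A normal force at the bottom, 0.894 m from the hinge, must supply this moment: P = 60.5223/0.894 = 67.6983 kN.

P ≈ 68 kN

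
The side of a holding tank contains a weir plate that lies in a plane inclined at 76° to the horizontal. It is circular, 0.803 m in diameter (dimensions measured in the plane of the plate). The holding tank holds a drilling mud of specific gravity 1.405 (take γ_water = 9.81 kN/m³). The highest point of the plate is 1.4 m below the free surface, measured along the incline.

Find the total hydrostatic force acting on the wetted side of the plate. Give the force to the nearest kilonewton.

F ≈ 12 kN

γ = 1.405 × 9.81 = 13.78305 kN/m³.
Let θ = 76° be the plate's angle to the horizontal; measure y along the incline from where the plane meets the free surface. Vertical depth h = y·sinθ with sinθ = 0.970296.
The centroid is at the centre, 0.4015 m below the top of the plate, so y_c = 1.4 + 0.4015 = 1.8015 m and h_c = 1.8015 × 0.970296 = 1.74799 m.
A = π(0.4015)² = 0.506432 m².
Resultant F = γ·h_c·A = 13.78305 × 1.74799 × 0.506432 = 12.2013 kN.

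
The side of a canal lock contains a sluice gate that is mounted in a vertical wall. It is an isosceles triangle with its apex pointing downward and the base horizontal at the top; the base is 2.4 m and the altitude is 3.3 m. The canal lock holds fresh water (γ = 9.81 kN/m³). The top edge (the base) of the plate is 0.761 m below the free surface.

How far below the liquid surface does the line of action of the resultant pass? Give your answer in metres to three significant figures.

h_p = 2.19 m

γ = 9.81 kN/m³.
With the apex down, the centroid sits h/3 = 3.3/3 = 1.1 m below the base (the top edge), so the centroid depth is h_c = 0.761 + 1.1 = 1.861 m.
A = ½ × 2.4 × 3.3 = 3.96 m².
Resultant F = γ·h_c·A = 9.81 × 1.861 × 3.96 = 72.2954 kN.
I_c = b·h³/36 = 2.4 × 3.3³/36 = 2.3958 m⁴.
Centre of pressure: y_p = y_c + I_c/(y_c·A) = 1.861 + 2.3958/(1.861 × 3.96) = 1.861 + 0.325094 = 2.18609 m along the plane.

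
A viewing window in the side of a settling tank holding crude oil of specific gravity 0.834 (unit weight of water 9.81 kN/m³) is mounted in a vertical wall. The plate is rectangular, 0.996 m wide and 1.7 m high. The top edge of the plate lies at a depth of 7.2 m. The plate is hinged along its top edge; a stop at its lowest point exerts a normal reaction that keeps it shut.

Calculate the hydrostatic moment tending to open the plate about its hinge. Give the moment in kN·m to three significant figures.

γ = 0.834 × 9.81 = 8.18154 kN/m³.
The centroid lies 1.7/2 = 0.85 m below the top edge, so the centroid depth is h_c = 7.2 + 0.85 = 8.05 m.
A = 0.996 × 1.7 = 1.6932 m².
Resultant F = γ·h_c·A = 8.18154 × 8.05 × 1.6932 = 111.517 kN.
I_c = b·h³/12 = 0.996 × 1.7³/12 = 0.407779 m⁴.
Centre of pressure: y_p = y_c + I_c/(y_c·A) = 8.05 + 0.407779/(8.05 × 1.6932) = 8.05 + 0.0299172 = 8.07992 m along the plane.
The resultant acts 0.85 + 0.0299172 = 0.879917 m (along the plate) below the hinge at the top edge, so the moment about the hinge is M = F × 0.879917 = 111.517 × 0.879917 = 98.1257 kN·m.

M ≈ 98.1 kN·m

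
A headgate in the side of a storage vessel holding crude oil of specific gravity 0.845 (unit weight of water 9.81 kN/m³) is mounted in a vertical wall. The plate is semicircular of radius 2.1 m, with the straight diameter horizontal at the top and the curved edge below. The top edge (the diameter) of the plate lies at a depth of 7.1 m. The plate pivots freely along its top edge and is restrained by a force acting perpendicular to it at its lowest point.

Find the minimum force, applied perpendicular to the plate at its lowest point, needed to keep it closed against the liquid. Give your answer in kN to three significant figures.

P ≈ 203 kN

γ = 0.845 × 9.81 = 8.28945 kN/m³.
The centroid of a semicircle lies 4r/(3π) = 0.891268 m from the diameter, here below the top edge, so the centroid depth is h_c = 7.1 + 0.891268 = 7.99127 m.
A = πr²/2 = π × 2.1²/2 = 6.92721 m².
Resultant F = γ·h_c·A = 8.28945 × 7.99127 × 6.92721 = 458.881 kN.
I_c = (π/8 − 8/(9π))·r⁴ = 0.109757 × 2.1⁴ = 2.13457 m⁴.
Centre of pressure: y_p = y_c + I_c/(y_c·A) = 7.99127 + 2.13457/(7.99127 × 6.92721) = 7.99127 + 0.0385599 = 8.02983 m along the plane.
The resultant acts 0.891268 + 0.0385599 = 0.929828 m (along the plate) below the hinge at the top edge, so the moment about the hinge is M = F × 0.929828 = 458.881 × 0.929828 = 426.68 kN·m.
A normal force at the bottom, 2.1 m from the hinge, must supply this moment: P = 426.68/2.1 = 203.181 kN.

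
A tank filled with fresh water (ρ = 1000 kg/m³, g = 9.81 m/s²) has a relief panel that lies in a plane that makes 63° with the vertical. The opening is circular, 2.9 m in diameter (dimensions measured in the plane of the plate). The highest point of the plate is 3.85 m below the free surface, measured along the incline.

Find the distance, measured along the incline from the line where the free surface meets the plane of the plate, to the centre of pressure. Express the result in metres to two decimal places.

y_p = 5.40 m

γ = ρg = 1000 × 9.81 = 9810 N/m³ = 9.81 kN/m³.
The plate makes 63° with the vertical, i.e. θ = 90° − 63° = 27° to the horizontal. Measuring y along the incline from the free-surface line, vertical depth h = y·sinθ with sinθ = 0.453990.
The centroid is at the centre, 1.45 m below the top of the plate, so y_c = 3.85 + 1.45 = 5.3 m and h_c = 5.3 × 0.453990 = 2.40615 m.
A = π(1.45)² = 6.6052 m².
Resultant F = γ·h_c·A = 9.81 × 2.40615 × 6.6052 = 155.911 kN.
I_c = πr⁴/4 = π × 1.45⁴/4 = 3.47186 m⁴.
Centre of pressure: y_p = y_c + I_c/(y_c·A) = 5.3 + 3.47186/(5.3 × 6.6052) = 5.3 + 0.0991746 = 5.39917 m along the plane.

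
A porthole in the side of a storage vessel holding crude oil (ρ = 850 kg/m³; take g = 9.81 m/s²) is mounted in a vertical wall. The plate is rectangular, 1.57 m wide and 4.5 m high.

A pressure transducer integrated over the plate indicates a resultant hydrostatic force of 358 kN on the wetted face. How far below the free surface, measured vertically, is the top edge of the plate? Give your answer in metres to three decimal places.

γ = ρg = 850 × 9.81 / 1000 = 8.3385 kN/m³.
A = 1.57 × 4.5 = 7.065 m².
From F = γ·h_c·A, the centroid depth is h_c = 358/(8.3385 × 7.065) = 6.07691 m.
The centroid lies 4.5/2 = 2.25 m below the top edge, so the top edge sits at h_top = 6.07691 − 2.25 = 3.82691 m below the surface.

d_top ≈ 3.827 m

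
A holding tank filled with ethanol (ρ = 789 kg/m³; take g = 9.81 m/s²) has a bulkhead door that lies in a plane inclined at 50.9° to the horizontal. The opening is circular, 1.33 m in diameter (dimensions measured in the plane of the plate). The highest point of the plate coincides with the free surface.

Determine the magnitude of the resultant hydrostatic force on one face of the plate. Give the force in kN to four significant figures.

F ≈ 5.549 kN

γ = ρg = 789 × 9.81 / 1000 = 7.74009 kN/m³.
Let θ = 50.9° be the plate's angle to the horizontal; measure y along the incline from where the plane meets the free surface. Vertical depth h = y·sinθ with sinθ = 0.776046.
The centroid is at the centre, 0.665 m below the top of the plate, so y_c = 0.665 m and h_c = 0.665 × 0.776046 = 0.516071 m.
A = π(0.665)² = 1.38929 m².
Resultant F = γ·h_c·A = 7.74009 × 0.516071 × 1.38929 = 5.54943 kN.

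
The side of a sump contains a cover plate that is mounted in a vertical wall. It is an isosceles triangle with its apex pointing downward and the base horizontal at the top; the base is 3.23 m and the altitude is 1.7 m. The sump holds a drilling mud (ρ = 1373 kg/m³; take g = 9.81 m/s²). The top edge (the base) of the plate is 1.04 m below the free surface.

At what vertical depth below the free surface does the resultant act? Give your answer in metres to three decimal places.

γ = ρg = 1373 × 9.81 / 1000 = 13.46913 kN/m³.
With the apex down, the centroid sits h/3 = 1.7/3 = 0.566667 m below the base (the top edge), so the centroid depth is h_c = 1.04 + 0.566667 = 1.60667 m.
A = ½ × 3.23 × 1.7 = 2.7455 m².
Resultant F = γ·h_c·A = 13.46913 × 1.60667 × 2.7455 = 59.4138 kN.
I_c = b·h³/36 = 3.23 × 1.7³/36 = 0.440805 m⁴.
Centre of pressure: y_p = y_c + I_c/(y_c·A) = 1.60667 + 0.440805/(1.60667 × 2.7455) = 1.60667 + 0.0999306 = 1.7066 m along the plane.

h_p = 1.707 m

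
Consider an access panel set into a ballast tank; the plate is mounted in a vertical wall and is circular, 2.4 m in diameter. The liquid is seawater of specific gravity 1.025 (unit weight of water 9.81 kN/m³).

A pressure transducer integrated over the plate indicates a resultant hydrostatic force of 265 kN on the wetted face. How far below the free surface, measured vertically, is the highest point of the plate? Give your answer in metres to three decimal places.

d_top ≈ 4.626 m

γ = 1.025 × 9.81 = 10.05525 kN/m³.
A = π(1.2)² = 4.52389 m².
From F = γ·h_c·A, the centroid depth is h_c = 265/(10.05525 × 4.52389) = 5.8256 m.
The centroid is at the centre, 1.2 m below the top of the plate, so the highest point sits at h_top = 5.8256 − 1.2 = 4.6256 m below the surface.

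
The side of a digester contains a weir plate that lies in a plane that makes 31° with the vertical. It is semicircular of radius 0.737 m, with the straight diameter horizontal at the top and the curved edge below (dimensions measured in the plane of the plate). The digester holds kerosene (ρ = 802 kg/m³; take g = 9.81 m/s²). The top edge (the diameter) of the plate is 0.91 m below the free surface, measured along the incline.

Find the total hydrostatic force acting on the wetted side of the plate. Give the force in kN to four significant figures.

γ = ρg = 802 × 9.81 / 1000 = 7.86762 kN/m³.
The plate makes 31° with the vertical, i.e. θ = 90° − 31° = 59° to the horizontal. Measuring y along the incline from the free-surface line, vertical depth h = y·sinθ with sinθ = 0.857167.
The centroid of a semicircle lies 4r/(3π) = 0.312793 m from the diameter, here below the top edge, so y_c = 0.91 + 0.312793 = 1.22279 m and h_c = 1.22279 × 0.857167 = 1.04814 m.
A = πr²/2 = π × 0.737²/2 = 0.853208 m².
Resultant F = γ·h_c·A = 7.86762 × 1.04814 × 0.853208 = 7.03587 kN.

F ≈ 7.036 kN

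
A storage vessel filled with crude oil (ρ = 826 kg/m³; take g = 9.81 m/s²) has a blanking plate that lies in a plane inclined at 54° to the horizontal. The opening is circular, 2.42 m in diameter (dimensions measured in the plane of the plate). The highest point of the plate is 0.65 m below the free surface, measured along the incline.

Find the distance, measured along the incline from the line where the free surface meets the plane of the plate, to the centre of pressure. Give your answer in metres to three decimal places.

y_p = 2.057 m

γ = ρg = 826 × 9.81 / 1000 = 8.10306 kN/m³.
Let θ = 54° be the plate's angle to the horizontal; measure y along the incline from where the plane meets the free surface. Vertical depth h = y·sinθ with sinθ = 0.809017.
The centroid is at the centre, 1.21 m below the top of the plate, so y_c = 0.65 + 1.21 = 1.86 m and h_c = 1.86 × 0.809017 = 1.50477 m.
A = π(1.21)² = 4.59961 m².
Resultant F = γ·h_c·A = 8.10306 × 1.50477 × 4.59961 = 56.0842 kN.
I_c = πr⁴/4 = π × 1.21⁴/4 = 1.68357 m⁴.
Centre of pressure: y_p = y_c + I_c/(y_c·A) = 1.86 + 1.68357/(1.86 × 4.59961) = 1.86 + 0.196787 = 2.05679 m along the plane.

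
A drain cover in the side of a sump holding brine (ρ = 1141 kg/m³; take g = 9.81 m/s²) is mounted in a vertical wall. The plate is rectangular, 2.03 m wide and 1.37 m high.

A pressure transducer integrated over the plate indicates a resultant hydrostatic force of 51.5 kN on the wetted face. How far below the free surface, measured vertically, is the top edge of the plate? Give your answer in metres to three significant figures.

d_top ≈ 0.969 m

γ = ρg = 1141 × 9.81 / 1000 = 11.19321 kN/m³.
A = 2.03 × 1.37 = 2.7811 m².
From F = γ·h_c·A, the centroid depth is h_c = 51.5/(11.19321 × 2.7811) = 1.65438 m.
The centroid lies 1.37/2 = 0.685 m below the top edge, so the top edge sits at h_top = 1.65438 − 0.685 = 0.96938 m below the surface.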